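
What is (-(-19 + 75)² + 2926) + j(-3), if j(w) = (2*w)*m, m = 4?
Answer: -234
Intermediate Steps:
j(w) = 8*w (j(w) = (2*w)*4 = 8*w)
(-(-19 + 75)² + 2926) + j(-3) = (-(-19 + 75)² + 2926) + 8*(-3) = (-1*56² + 2926) - 24 = (-1*3136 + 2926) - 24 = (-3136 + 2926) - 24 = -210 - 24 = -234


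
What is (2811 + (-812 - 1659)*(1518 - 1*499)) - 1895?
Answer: -2517033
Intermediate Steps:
(2811 + (-812 - 1659)*(1518 - 1*499)) - 1895 = (2811 - 2471*(1518 - 499)) - 1895 = (2811 - 2471*1019) - 1895 = (2811 - 2517949) - 1895 = -2515138 - 1895 = -2517033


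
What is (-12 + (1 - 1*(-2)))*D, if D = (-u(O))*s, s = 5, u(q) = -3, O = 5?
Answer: -135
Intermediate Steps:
D = 15 (D = -1*(-3)*5 = 3*5 = 15)
(-12 + (1 - 1*(-2)))*D = (-12 + (1 - 1*(-2)))*15 = (-12 + (1 + 2))*15 = (-12 + 3)*15 = -9*15 = -135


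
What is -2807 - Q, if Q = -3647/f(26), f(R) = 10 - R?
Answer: -48559/16 ≈ -3034.9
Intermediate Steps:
Q = 3647/16 (Q = -3647/(10 - 1*26) = -3647/(10 - 26) = -3647/(-16) = -3647*(-1/16) = 3647/16 ≈ 227.94)
-2807 - Q = -2807 - 1*3647/16 = -2807 - 3647/16 = -48559/16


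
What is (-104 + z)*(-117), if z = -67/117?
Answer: 12235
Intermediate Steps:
z = -67/117 (z = -67*1/117 = -67/117 ≈ -0.57265)
(-104 + z)*(-117) = (-104 - 67/117)*(-117) = -12235/117*(-117) = 12235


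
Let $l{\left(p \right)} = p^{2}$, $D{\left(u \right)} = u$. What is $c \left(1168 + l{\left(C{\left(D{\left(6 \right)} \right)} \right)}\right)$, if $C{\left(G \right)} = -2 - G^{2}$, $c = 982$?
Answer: $2564984$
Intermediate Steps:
$c \left(1168 + l{\left(C{\left(D{\left(6 \right)} \right)} \right)}\right) = 982 \left(1168 + \left(-2 - 6^{2}\right)^{2}\right) = 982 \left(1168 + \left(-2 - 36\right)^{2}\right) = 982 \left(1168 + \left(-38\right)^{2}\right) = 982 \left(1168 + 1444\right) = 982 \cdot 2612 = 2564984$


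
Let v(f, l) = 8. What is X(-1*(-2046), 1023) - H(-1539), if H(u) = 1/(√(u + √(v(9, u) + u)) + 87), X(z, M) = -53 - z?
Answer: -2099 - 1/(87 + √(-1539 + I*√1531)) ≈ -2099.0 + 0.0042667*I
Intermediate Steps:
H(u) = 1/(87 + √(u + √(8 + u))) (H(u) = 1/(√(u + √(8 + u)) + 87) = 1/(87 + √(u + √(8 + u))))
X(-1*(-2046), 1023) - H(-1539) = (-53 - (-1)*(-2046)) - 1/(87 + √(-1539 + √(8 - 1539))) = (-53 - 1*2046) - 1/(87 + √(-1539 + √(-1531))) = (-53 - 2046) - 1/(87 + √(-1539 + I*√1531)) = -2099 - 1/(87 + √(-1539 + I*√1531))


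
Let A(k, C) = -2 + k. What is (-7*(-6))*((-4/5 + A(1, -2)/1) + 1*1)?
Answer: -168/5 ≈ -33.600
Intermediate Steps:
(-7*(-6))*((-4/5 + A(1, -2)/1) + 1*1) = (-7*(-6))*((-4/5 + (-2 + 1)/1) + 1*1) = 42*((-4*1/5 - 1*1) + 1) = 42*((-4/5 - 1) + 1) = 42*(-9/5 + 1) = 42*(-4/5) = -168/5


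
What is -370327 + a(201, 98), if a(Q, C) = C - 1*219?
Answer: -370448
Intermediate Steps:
a(Q, C) = -219 + C (a(Q, C) = C - 219 = -219 + C)
-370327 + a(201, 98) = -370327 + (-219 + 98) = -370327 - 121 = -370448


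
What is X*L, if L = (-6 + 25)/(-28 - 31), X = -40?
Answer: 760/59 ≈ 12.881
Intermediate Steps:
L = -19/59 (L = 19/(-59) = 19*(-1/59) = -19/59 ≈ -0.32203)
X*L = -40*(-19/59) = 760/59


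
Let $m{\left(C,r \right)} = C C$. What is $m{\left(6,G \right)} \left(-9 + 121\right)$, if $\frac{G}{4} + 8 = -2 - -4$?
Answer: $4032$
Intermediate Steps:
$G = -24$ ($G = -32 + 4 \left(-2 - -4\right) = -32 + 4 \left(-2 + 4\right) = -32 + 4 \cdot 2 = -32 + 8 = -24$)
$m{\left(C,r \right)} = C^{2}$
$m{\left(6,G \right)} \left(-9 + 121\right) = 6^{2} \left(-9 + 121\right) = 36 \cdot 112 = 4032$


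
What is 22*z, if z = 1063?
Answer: 23386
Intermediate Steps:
22*z = 22*1063 = 23386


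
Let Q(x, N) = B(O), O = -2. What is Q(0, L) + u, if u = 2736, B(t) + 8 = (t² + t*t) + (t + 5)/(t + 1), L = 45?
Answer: 2733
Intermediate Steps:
B(t) = -8 + 2*t² + (5 + t)/(1 + t) (B(t) = -8 + ((t² + t*t) + (t + 5)/(t + 1)) = -8 + ((t² + t²) + (5 + t)/(1 + t)) = -8 + (2*t² + (5 + t)/(1 + t)) = -8 + 2*t² + (5 + t)/(1 + t))
Q(x, N) = -3 (Q(x, N) = (-3 - 7*(-2) + 2*(-2)² + 2*(-2)³)/(1 - 2) = (-3 + 14 + 2*4 + 2*(-8))/(-1) = -(-3 + 14 + 8 - 16) = -1*3 = -3)
Q(0, L) + u = -3 + 2736 = 2733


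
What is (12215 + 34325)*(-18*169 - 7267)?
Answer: -479780860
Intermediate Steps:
(12215 + 34325)*(-18*169 - 7267) = 46540*(-3042 - 7267) = 46540*(-10309) = -479780860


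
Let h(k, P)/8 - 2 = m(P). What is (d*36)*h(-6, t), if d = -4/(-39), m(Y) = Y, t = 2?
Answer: 1536/13 ≈ 118.15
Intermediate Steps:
h(k, P) = 16 + 8*P
d = 4/39 (d = -4*(-1/39) = 4/39 ≈ 0.10256)
(d*36)*h(-6, t) = ((4/39)*36)*(16 + 8*2) = 48*(16 + 16)/13 = (48/13)*32 = 1536/13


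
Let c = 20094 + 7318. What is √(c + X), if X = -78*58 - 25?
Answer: √22863 ≈ 151.21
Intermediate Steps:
c = 27412
X = -4549 (X = -4524 - 25 = -4549)
√(c + X) = √(27412 - 4549) = √22863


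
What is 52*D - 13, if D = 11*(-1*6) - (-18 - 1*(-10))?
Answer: -3029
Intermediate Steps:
D = -58 (D = 11*(-6) - (-18 + 10) = -66 - 1*(-8) = -66 + 8 = -58)
52*D - 13 = 52*(-58) - 13 = -3016 - 13 = -3029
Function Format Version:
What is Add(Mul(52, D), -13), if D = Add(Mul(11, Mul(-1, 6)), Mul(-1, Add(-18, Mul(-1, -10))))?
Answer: -3029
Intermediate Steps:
D = -58 (D = Add(Mul(11, -6), Mul(-1, Add(-18, 10))) = Add(-66, Mul(-1, -8)) = Add(-66, 8) = -58)
Add(Mul(52, D), -13) = Add(Mul(52, -58), -13) = Add(-3016, -13) = -3029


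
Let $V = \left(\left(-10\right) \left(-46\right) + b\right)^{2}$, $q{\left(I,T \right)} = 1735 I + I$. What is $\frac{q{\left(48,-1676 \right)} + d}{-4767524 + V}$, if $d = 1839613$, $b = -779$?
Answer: $- \frac{1922941}{4665763} \approx -0.41214$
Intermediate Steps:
$q{\left(I,T \right)} = 1736 I$
$V = 101761$ ($V = \left(\left(-10\right) \left(-46\right) - 779\right)^{2} = \left(460 - 779\right)^{2} = \left(-319\right)^{2} = 101761$)
$\frac{q{\left(48,-1676 \right)} + d}{-4767524 + V} = \frac{1736 \cdot 48 + 1839613}{-4767524 + 101761} = \frac{83328 + 1839613}{-4665763} = 1922941 \left(- \frac{1}{4665763}\right) = - \frac{1922941}{4665763}$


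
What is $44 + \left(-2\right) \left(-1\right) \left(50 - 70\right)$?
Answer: $4$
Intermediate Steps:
$44 + \left(-2\right) \left(-1\right) \left(50 - 70\right) = 44 + 2 \left(-20\right) = 44 - 40 = 4$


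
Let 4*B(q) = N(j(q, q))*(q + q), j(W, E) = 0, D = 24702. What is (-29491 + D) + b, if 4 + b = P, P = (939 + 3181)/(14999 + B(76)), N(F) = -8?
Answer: -14085803/2939 ≈ -4792.7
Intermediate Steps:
B(q) = -4*q (B(q) = (-8*(q + q))/4 = (-16*q)/4 = -4*q)
P = 824/2939 (P = (939 + 3181)/(14999 - 4*76) = 4120/(14999 - 304) = 4120/14695 = 4120*(1/14695) = 824/2939 ≈ 0.28037)
b = -10932/2939 (b = -4 + 824/2939 = -10932/2939 ≈ -3.7196)
(-29491 + D) + b = (-29491 + 24702) - 10932/2939 = -4789 - 10932/2939 = -14085803/2939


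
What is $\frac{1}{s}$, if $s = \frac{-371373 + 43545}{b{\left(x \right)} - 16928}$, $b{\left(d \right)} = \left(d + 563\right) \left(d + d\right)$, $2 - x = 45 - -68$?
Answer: $\frac{29318}{81957} \approx 0.35772$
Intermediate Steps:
$x = -111$ ($x = 2 - \left(45 - -68\right) = 2 - \left(45 + 68\right) = 2 - 113 = -111$)
$b{\left(d \right)} = 2 d \left(563 + d\right)$ ($b{\left(d \right)} = \left(563 + d\right) 2 d = 2 d \left(563 + d\right)$)
$s = \frac{81957}{29318}$ ($s = \frac{-371373 + 43545}{2 \left(-111\right) \left(563 - 111\right) - 16928} = - \frac{327828}{2 \left(-111\right) 452 - 16928} = - \frac{327828}{-100344 - 16928} = - \frac{327828}{-117272} = \left(-327828\right) \left(- \frac{1}{117272}\right) = \frac{81957}{29318} \approx 2.7954$)
$\frac{1}{s} = \frac{1}{\frac{81957}{29318}} = \frac{29318}{81957}$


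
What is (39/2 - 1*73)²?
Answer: 11449/4 ≈ 2862.3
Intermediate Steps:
(39/2 - 1*73)² = (39*(½) - 73)² = (39/2 - 73)² = (-107/2)² = 11449/4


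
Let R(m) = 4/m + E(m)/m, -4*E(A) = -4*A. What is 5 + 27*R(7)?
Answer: 332/7 ≈ 47.429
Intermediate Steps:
E(A) = A (E(A) = -(-1)*A = A)
R(m) = 1 + 4/m (R(m) = 4/m + m/m = 4/m + 1 = 1 + 4/m)
5 + 27*R(7) = 5 + 27*((4 + 7)/7) = 5 + 27*((⅐)*11) = 5 + 27*(11/7) = 5 + 297/7 = 332/7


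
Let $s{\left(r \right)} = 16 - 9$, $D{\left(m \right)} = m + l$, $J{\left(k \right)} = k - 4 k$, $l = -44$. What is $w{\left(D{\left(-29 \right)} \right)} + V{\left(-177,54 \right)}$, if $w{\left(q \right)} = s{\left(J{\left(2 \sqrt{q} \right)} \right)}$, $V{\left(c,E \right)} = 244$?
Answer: $251$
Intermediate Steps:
$J{\left(k \right)} = - 3 k$
$D{\left(m \right)} = -44 + m$ ($D{\left(m \right)} = m - 44 = -44 + m$)
$s{\left(r \right)} = 7$ ($s{\left(r \right)} = 16 - 9 = 7$)
$w{\left(q \right)} = 7$
$w{\left(D{\left(-29 \right)} \right)} + V{\left(-177,54 \right)} = 7 + 244 = 251$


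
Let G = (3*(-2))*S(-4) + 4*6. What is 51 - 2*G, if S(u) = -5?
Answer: -57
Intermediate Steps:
G = 54 (G = (3*(-2))*(-5) + 4*6 = -6*(-5) + 24 = 30 + 24 = 54)
51 - 2*G = 51 - 2*54 = 51 - 108 = -57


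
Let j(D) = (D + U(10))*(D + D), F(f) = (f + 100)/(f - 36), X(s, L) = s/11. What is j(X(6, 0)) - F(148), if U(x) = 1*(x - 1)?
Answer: 13889/1694 ≈ 8.1989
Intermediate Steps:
U(x) = -1 + x (U(x) = 1*(-1 + x) = -1 + x)
X(s, L) = s/11 (X(s, L) = s*(1/11) = s/11)
F(f) = (100 + f)/(-36 + f)
j(D) = 2*D*(9 + D) (j(D) = (D + (-1 + 10))*(D + D) = (D + 9)*(2*D) = (9 + D)*(2*D) = 2*D*(9 + D))
j(X(6, 0)) - F(148) = 2*((1/11)*6)*(9 + (1/11)*6) - (100 + 148)/(-36 + 148) = 2*(6/11)*(9 + 6/11) - 248/112 = 2*(6/11)*(105/11) - 248/112 = 1260/121 - 1*31/14 = 1260/121 - 31/14 = 13889/1694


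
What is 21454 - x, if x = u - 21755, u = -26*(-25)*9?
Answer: 37359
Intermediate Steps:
u = 5850 (u = 650*9 = 5850)
x = -15905 (x = 5850 - 21755 = -15905)
21454 - x = 21454 - 1*(-15905) = 21454 + 15905 = 37359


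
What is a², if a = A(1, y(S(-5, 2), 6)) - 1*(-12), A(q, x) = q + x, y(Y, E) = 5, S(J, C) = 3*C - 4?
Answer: 324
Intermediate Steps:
S(J, C) = -4 + 3*C
a = 18 (a = (1 + 5) - 1*(-12) = 6 + 12 = 18)
a² = 18² = 324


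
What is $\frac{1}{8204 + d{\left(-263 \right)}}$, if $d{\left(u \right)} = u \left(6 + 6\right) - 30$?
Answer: $\frac{1}{5018} \approx 0.00019928$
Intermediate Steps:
$d{\left(u \right)} = -30 + 12 u$ ($d{\left(u \right)} = u 12 - 30 = 12 u - 30 = -30 + 12 u$)
$\frac{1}{8204 + d{\left(-263 \right)}} = \frac{1}{8204 + \left(-30 + 12 \left(-263\right)\right)} = \frac{1}{8204 - 3186} = \frac{1}{5018}$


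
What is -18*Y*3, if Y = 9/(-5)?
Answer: 486/5 ≈ 97.200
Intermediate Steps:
Y = -9/5 (Y = 9*(-1/5) = -9/5 ≈ -1.8000)
-18*Y*3 = -18*(-9/5)*3 = (162/5)*3 = 486/5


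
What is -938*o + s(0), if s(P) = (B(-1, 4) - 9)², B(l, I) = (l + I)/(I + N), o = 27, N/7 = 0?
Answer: -404127/16 ≈ -25258.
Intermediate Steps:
N = 0 (N = 7*0 = 0)
B(l, I) = (I + l)/I (B(l, I) = (l + I)/(I + 0) = (I + l)/I)
s(P) = 1089/16 (s(P) = ((4 - 1)/4 - 9)² = ((¼)*3 - 9)² = (¾ - 9)² = (-33/4)² = 1089/16)
-938*o + s(0) = -938*27 + 1089/16 = -25326 + 1089/16 = -404127/16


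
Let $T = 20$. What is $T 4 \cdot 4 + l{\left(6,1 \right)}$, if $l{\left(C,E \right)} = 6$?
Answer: $326$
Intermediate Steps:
$T 4 \cdot 4 + l{\left(6,1 \right)} = 20 \cdot 4 \cdot 4 + 6 = 20 \cdot 16 + 6 = 320 + 6 = 326$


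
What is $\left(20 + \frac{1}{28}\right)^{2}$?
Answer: $\frac{314721}{784} \approx 401.43$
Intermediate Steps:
$\left(20 + \frac{1}{28}\right)^{2} = \left(\frac{561}{28}\right)^{2} = \frac{314721}{784}$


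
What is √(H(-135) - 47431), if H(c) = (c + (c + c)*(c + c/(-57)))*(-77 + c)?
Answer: I*√2747441971/19 ≈ 2758.7*I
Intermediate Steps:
H(c) = (-77 + c)*(c + 112*c²/57) (H(c) = (c + (2*c)*(c + c*(-1/57)))*(-77 + c) = (c + (2*c)*(c - c/57))*(-77 + c) = (c + (2*c)*(56*c/57))*(-77 + c) = (c + 112*c²/57)*(-77 + c) = (-77 + c)*(c + 112*c²/57))
√(H(-135) - 47431) = √((1/57)*(-135)*(-4389 - 8567*(-135) + 112*(-135)²) - 47431) = √((1/57)*(-135)*(-4389 + 1156545 + 112*18225) - 47431) = √((1/57)*(-135)*(-4389 + 1156545 + 2041200) - 47431) = √((1/57)*(-135)*3193356 - 47431) = √(-143701020/19 - 47431) = √(-144602209/19) = I*√2747441971/19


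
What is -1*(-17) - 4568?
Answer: -4551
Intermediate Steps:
-1*(-17) - 4568 = 17 - 4568 = -4551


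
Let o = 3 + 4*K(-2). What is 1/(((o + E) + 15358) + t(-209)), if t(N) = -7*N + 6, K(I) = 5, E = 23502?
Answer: 1/40352 ≈ 2.4782e-5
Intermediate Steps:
t(N) = 6 - 7*N
o = 23 (o = 3 + 4*5 = 3 + 20 = 23)
1/(((o + E) + 15358) + t(-209)) = 1/(((23 + 23502) + 15358) + (6 - 7*(-209))) = 1/((23525 + 15358) + (6 + 1463)) = 1/(38883 + 1469) = 1/40352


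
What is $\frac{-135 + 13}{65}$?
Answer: $- \frac{122}{65} \approx -1.8769$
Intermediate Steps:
$\frac{-135 + 13}{65} = \left(-122\right) \frac{1}{65} = - \frac{122}{65}$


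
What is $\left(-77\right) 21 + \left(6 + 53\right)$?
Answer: $-1558$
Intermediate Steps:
$\left(-77\right) 21 + \left(6 + 53\right) = -1617 + 59 = -1558$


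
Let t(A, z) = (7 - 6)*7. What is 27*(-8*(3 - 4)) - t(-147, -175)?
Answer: 209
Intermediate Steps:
t(A, z) = 7 (t(A, z) = 1*7 = 7)
27*(-8*(3 - 4)) - t(-147, -175) = 27*(-8*(3 - 4)) - 1*7 = 27*(-8*(-1)) - 7 = 27*8 - 7 = 216 - 7 = 209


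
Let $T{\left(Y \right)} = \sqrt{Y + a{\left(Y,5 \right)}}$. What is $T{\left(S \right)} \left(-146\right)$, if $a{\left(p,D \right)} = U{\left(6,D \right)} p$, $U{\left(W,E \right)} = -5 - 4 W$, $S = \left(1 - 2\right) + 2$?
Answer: $- 292 i \sqrt{7} \approx - 772.56 i$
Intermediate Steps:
$S = 1$ ($S = -1 + 2 = 1$)
$a{\left(p,D \right)} = - 29 p$ ($a{\left(p,D \right)} = \left(-5 - 24\right) p = - 29 p$)
$T{\left(Y \right)} = 2 \sqrt{7} \sqrt{- Y}$ ($T{\left(Y \right)} = \sqrt{Y - 29 Y} = \sqrt{- 28 Y} = 2 \sqrt{7} \sqrt{- Y}$)
$T{\left(S \right)} \left(-146\right) = 2 \sqrt{7} \sqrt{\left(-1\right) 1} \left(-146\right) = 2 \sqrt{7} \sqrt{-1} \left(-146\right) = 2 \sqrt{7} i \left(-146\right) = 2 i \sqrt{7} \left(-146\right) = - 292 i \sqrt{7}$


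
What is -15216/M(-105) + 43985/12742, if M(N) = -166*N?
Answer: 95462713/37015510 ≈ 2.5790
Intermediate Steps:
-15216/M(-105) + 43985/12742 = -15216/((-166*(-105))) + 43985/12742 = -15216/17430 + 43985*(1/12742) = -15216*1/17430 + 43985/12742 = -2536/2905 + 43985/12742 = 95462713/37015510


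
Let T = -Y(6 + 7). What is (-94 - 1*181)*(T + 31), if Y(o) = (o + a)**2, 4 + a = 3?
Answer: 31075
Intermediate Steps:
a = -1 (a = -4 + 3 = -1)
Y(o) = (-1 + o)**2 (Y(o) = (o - 1)**2 = (-1 + o)**2)
T = -144 (T = -(-1 + (6 + 7))**2 = -(-1 + 13)**2 = -1*12**2 = -1*144 = -144)
(-94 - 1*181)*(T + 31) = (-94 - 1*181)*(-144 + 31) = (-94 - 181)*(-113) = -275*(-113) = 31075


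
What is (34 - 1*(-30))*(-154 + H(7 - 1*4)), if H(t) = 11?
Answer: -9152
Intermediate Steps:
(34 - 1*(-30))*(-154 + H(7 - 1*4)) = (34 - 1*(-30))*(-154 + 11) = (34 + 30)*(-143) = 64*(-143) = -9152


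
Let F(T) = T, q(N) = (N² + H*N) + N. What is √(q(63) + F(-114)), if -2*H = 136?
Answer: I*√366 ≈ 19.131*I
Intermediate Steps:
H = -68 (H = -½*136 = -68)
q(N) = N² - 67*N (q(N) = (N² - 68*N) + N = N² - 67*N)
√(q(63) + F(-114)) = √(63*(-67 + 63) - 114) = √(63*(-4) - 114) = √(-252 - 114) = √(-366) = I*√366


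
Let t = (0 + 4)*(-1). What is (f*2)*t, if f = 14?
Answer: -112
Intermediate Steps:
t = -4 (t = 4*(-1) = -4)
(f*2)*t = (14*2)*(-4) = 28*(-4) = -112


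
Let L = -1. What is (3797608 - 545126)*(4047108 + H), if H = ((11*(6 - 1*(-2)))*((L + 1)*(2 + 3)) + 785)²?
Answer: 15167406642506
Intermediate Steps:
H = 616225 (H = ((11*(6 - 1*(-2)))*((-1 + 1)*(2 + 3)) + 785)² = ((11*(6 + 2))*(0*5) + 785)² = ((11*8)*0 + 785)² = (88*0 + 785)² = (0 + 785)² = 785² = 616225)
(3797608 - 545126)*(4047108 + H) = (3797608 - 545126)*(4047108 + 616225) = 3252482*4663333 = 15167406642506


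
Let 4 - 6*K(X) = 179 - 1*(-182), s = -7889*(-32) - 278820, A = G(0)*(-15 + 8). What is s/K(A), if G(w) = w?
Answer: 52744/119 ≈ 443.23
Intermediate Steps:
A = 0 (A = 0*(-15 + 8) = 0*(-7) = 0)
s = -26372 (s = 252448 - 278820 = -26372)
K(X) = -119/2 (K(X) = ⅔ - (179 - 1*(-182))/6 = ⅔ - (179 + 182)/6 = ⅔ - ⅙*361 = ⅔ - 361/6 = -119/2)
s/K(A) = -26372/(-119/2) = -26372*(-2/119) = 52744/119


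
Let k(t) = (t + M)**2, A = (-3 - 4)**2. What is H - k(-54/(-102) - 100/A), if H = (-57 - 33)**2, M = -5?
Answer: 5591081124/693889 ≈ 8057.6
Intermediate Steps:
A = 49 (A = (-7)**2 = 49)
H = 8100 (H = (-90)**2 = 8100)
k(t) = (-5 + t)**2 (k(t) = (t - 5)**2 = (-5 + t)**2)
H - k(-54/(-102) - 100/A) = 8100 - (-5 + (-54/(-102) - 100/49))**2 = 8100 - (-5 + (-54*(-1/102) - 100*1/49))**2 = 8100 - (-5 + (9/17 - 100/49))**2 = 8100 - (-5 - 1259/833)**2 = 8100 - (-5424/833)**2 = 8100 - 1*29419776/693889 = 8100 - 29419776/693889 = 5591081124/693889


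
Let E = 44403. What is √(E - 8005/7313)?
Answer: √2374612522942/7313 ≈ 210.72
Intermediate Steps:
√(E - 8005/7313) = √(44403 - 8005/7313) = √(324711134/7313) = √2374612522942/7313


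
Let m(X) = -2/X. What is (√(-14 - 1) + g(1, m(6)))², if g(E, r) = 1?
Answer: (1 + I*√15)² ≈ -14.0 + 7.746*I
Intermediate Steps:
(√(-14 - 1) + g(1, m(6)))² = (√(-14 - 1) + 1)² = (√(-15) + 1)² = (I*√15 + 1)² = (1 + I*√15)²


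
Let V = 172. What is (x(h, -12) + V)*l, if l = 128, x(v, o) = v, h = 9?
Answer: 23168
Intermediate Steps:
(x(h, -12) + V)*l = (9 + 172)*128 = 181*128 = 23168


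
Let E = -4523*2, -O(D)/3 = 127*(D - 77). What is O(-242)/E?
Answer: -121539/9046 ≈ -13.436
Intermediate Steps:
O(D) = 29337 - 381*D (O(D) = -381*(D - 77) = -381*(-77 + D) = -3*(-9779 + 127*D) = 29337 - 381*D)
E = -9046
O(-242)/E = (29337 - 381*(-242))/(-9046) = (29337 + 92202)*(-1/9046) = 121539*(-1/9046) = -121539/9046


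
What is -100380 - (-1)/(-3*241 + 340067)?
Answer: -34063350719/339344 ≈ -1.0038e+5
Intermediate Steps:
-100380 - (-1)/(-3*241 + 340067) = -100380 - (-1)/(-723 + 340067) = -100380 - (-1)/339344 = -100380 - 1*(-1/339344) = -100380 + 1/339344 = -34063350719/339344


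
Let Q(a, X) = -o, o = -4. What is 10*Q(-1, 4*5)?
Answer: 40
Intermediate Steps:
Q(a, X) = 4 (Q(a, X) = -1*(-4) = 4)
10*Q(-1, 4*5) = 10*4 = 40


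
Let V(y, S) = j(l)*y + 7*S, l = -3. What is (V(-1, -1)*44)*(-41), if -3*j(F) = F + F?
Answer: 16236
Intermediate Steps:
j(F) = -2*F/3 (j(F) = -(F + F)/3 = -2*F/3)
V(y, S) = 2*y + 7*S (V(y, S) = (-⅔*(-3))*y + 7*S = 2*y + 7*S)
(V(-1, -1)*44)*(-41) = ((2*(-1) + 7*(-1))*44)*(-41) = ((-2 - 7)*44)*(-41) = -9*44*(-41) = -396*(-41) = 16236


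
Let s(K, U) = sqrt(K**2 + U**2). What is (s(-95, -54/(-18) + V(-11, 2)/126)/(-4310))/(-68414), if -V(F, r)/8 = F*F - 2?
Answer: sqrt(732706)/2653779060 ≈ 3.2255e-7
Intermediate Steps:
V(F, r) = 16 - 8*F**2 (V(F, r) = -8*(F*F - 2) = -8*(F**2 - 2) = -8*(-2 + F**2) = 16 - 8*F**2)
(s(-95, -54/(-18) + V(-11, 2)/126)/(-4310))/(-68414) = (sqrt((-95)**2 + (-54/(-18) + (16 - 8*(-11)**2)/126)**2)/(-4310))/(-68414) = (sqrt(9025 + (-54*(-1/18) + (16 - 8*121)*(1/126))**2)*(-1/4310))*(-1/68414) = (sqrt(9025 + (3 + (16 - 968)*(1/126))**2)*(-1/4310))*(-1/68414) = (sqrt(9025 + (3 - 952*1/126)**2)*(-1/4310))*(-1/68414) = (sqrt(9025 + (3 - 68/9)**2)*(-1/4310))*(-1/68414) = (sqrt(9025 + (-41/9)**2)*(-1/4310))*(-1/68414) = (sqrt(9025 + 1681/81)*(-1/4310))*(-1/68414) = (sqrt(732706/81)*(-1/4310))*(-1/68414) = ((sqrt(732706)/9)*(-1/4310))*(-1/68414) = -sqrt(732706)/38790*(-1/68414) = sqrt(732706)/2653779060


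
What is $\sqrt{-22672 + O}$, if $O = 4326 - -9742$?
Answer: $6 i \sqrt{239} \approx 92.758 i$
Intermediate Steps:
$O = 14068$ ($O = 4326 + 9742 = 14068$)
$\sqrt{-22672 + O} = \sqrt{-22672 + 14068} = \sqrt{-8604} = 6 i \sqrt{239}$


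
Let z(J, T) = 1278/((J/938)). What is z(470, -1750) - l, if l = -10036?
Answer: 2957842/235 ≈ 12587.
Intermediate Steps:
z(J, T) = 1198764/J (z(J, T) = 1278/((J*(1/938))) = 1278/((J/938)) = 1278*(938/J) = 1198764/J)
z(470, -1750) - l = 1198764/470 - 1*(-10036) = 1198764*(1/470) + 10036 = 599382/235 + 10036 = 2957842/235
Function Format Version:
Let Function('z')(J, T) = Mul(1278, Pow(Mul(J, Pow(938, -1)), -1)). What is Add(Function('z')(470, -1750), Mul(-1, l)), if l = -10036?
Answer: Rational(2957842, 235) ≈ 12587.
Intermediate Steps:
Function('z')(J, T) = Mul(1198764, Pow(J, -1)) (Function('z')(J, T) = Mul(1278, Pow(Mul(J, Rational(1, 938)), -1)) = Mul(1278, Pow(Mul(Rational(1, 938), J), -1)) = Mul(1278, Mul(938, Pow(J, -1))) = Mul(1198764, Pow(J, -1)))
Add(Function('z')(470, -1750), Mul(-1, l)) = Add(Mul(1198764, Pow(470, -1)), Mul(-1, -10036)) = Add(Mul(1198764, Rational(1, 470)), 10036) = Add(Rational(599382, 235), 10036) = Rational(2957842, 235)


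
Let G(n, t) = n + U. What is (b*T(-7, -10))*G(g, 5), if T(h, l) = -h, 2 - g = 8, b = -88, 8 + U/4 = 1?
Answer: 20944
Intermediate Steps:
U = -28 (U = -32 + 4*1 = -32 + 4 = -28)
g = -6 (g = 2 - 1*8 = 2 - 8 = -6)
G(n, t) = -28 + n (G(n, t) = n - 28 = -28 + n)
(b*T(-7, -10))*G(g, 5) = (-(-88)*(-7))*(-28 - 6) = -88*7*(-34) = -616*(-34) = 20944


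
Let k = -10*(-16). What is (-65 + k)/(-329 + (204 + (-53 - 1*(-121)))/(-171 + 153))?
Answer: -45/163 ≈ -0.27607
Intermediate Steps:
k = 160
(-65 + k)/(-329 + (204 + (-53 - 1*(-121)))/(-171 + 153)) = (-65 + 160)/(-329 + (204 + (-53 - 1*(-121)))/(-171 + 153)) = 95/(-329 + (204 + (-53 + 121))/(-18)) = 95/(-329 + (204 + 68)*(-1/18)) = 95/(-329 + 272*(-1/18)) = 95/(-329 - 136/9) = 95/(-3097/9) = 95*(-9/3097) = -45/163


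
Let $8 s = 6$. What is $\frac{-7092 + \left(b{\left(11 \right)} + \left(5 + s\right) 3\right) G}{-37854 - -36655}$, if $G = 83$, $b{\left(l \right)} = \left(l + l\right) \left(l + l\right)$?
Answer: $- \frac{138047}{4796} \approx -28.784$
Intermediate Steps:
$s = \frac{3}{4}$ ($s = \frac{1}{8} \cdot 6 = \frac{3}{4} \approx 0.75$)
$b{\left(l \right)} = 4 l^{2}$ ($b{\left(l \right)} = 2 l 2 l = 4 l^{2}$)
$\frac{-7092 + \left(b{\left(11 \right)} + \left(5 + s\right) 3\right) G}{-37854 - -36655} = \frac{-7092 + \left(4 \cdot 11^{2} + \left(5 + \frac{3}{4}\right) 3\right) 83}{-37854 - -36655} = \frac{-7092 + \left(4 \cdot 121 + \frac{23}{4} \cdot 3\right) 83}{-37854 + 36655} = \frac{-7092 + \left(484 + \frac{69}{4}\right) 83}{-1199} = \left(-7092 + \frac{2005}{4} \cdot 83\right) \left(- \frac{1}{1199}\right) = \left(-7092 + \frac{166415}{4}\right) \left(- \frac{1}{1199}\right) = \frac{138047}{4} \left(- \frac{1}{1199}\right) = - \frac{138047}{4796}$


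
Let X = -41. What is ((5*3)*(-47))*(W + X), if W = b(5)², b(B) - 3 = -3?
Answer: 28905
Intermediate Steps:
b(B) = 0 (b(B) = 3 - 3 = 0)
W = 0 (W = 0² = 0)
((5*3)*(-47))*(W + X) = ((5*3)*(-47))*(0 - 41) = (15*(-47))*(-41) = -705*(-41) = 28905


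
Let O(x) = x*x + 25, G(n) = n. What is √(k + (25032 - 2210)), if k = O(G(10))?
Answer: √22947 ≈ 151.48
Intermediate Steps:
O(x) = 25 + x² (O(x) = x² + 25 = 25 + x²)
k = 125 (k = 25 + 10² = 25 + 100 = 125)
√(k + (25032 - 2210)) = √(125 + (25032 - 2210)) = √(125 + 22822) = √22947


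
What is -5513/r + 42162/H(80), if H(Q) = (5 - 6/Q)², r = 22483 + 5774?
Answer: 1905980660383/1096625913 ≈ 1738.0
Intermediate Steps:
r = 28257
-5513/r + 42162/H(80) = -5513/28257 + 42162/(((-6 + 5*80)²/80²)) = -5513*1/28257 + 42162/(((-6 + 400)²/6400)) = -5513/28257 + 42162/(((1/6400)*394²)) = -5513/28257 + 42162/(((1/6400)*155236)) = -5513/28257 + 42162/(38809/1600) = -5513/28257 + 42162*(1600/38809) = -5513/28257 + 67459200/38809 = 1905980660383/1096625913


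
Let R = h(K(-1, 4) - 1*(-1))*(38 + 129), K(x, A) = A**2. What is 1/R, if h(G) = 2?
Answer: 1/334 ≈ 0.0029940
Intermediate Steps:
R = 334 (R = 2*(38 + 129) = 2*167 = 334)
1/R = 1/334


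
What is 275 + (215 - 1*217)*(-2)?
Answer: 279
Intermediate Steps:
275 + (215 - 1*217)*(-2) = 275 + (215 - 217)*(-2) = 275 - 2*(-2) = 275 + 4 = 279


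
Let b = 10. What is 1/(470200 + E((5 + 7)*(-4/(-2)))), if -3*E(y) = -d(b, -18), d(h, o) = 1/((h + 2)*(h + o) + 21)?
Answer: 225/105794999 ≈ 2.1268e-6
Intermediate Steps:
d(h, o) = 1/(21 + (2 + h)*(h + o)) (d(h, o) = 1/((2 + h)*(h + o) + 21) = 1/(21 + (2 + h)*(h + o)))
E(y) = -1/225 (E(y) = -(-1)/(3*(21 + 10² + 2*10 + 2*(-18) + 10*(-18))) = -(-1)/(3*(21 + 100 + 20 - 36 - 180)) = -(-1)/(3*(-75)) = -(-1)*(-1)/(3*75) = -⅓*1/75 = -1/225)
1/(470200 + E((5 + 7)*(-4/(-2)))) = 1/(470200 - 1/225) = 1/(105794999/225) = 225/105794999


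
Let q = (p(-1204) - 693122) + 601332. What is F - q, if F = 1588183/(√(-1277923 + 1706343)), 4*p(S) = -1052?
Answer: 92053 + 1588183*√107105/214210 ≈ 94479.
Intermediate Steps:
p(S) = -263 (p(S) = (¼)*(-1052) = -263)
q = -92053 (q = (-263 - 693122) + 601332 = -693385 + 601332 = -92053)
F = 1588183*√107105/214210 (F = 1588183/(√428420) = 1588183/((2*√107105)) = 1588183*(√107105/214210) = 1588183*√107105/214210 ≈ 2426.4)
F - q = 1588183*√107105/214210 - 1*(-92053) = 1588183*√107105/214210 + 92053 = 92053 + 1588183*√107105/214210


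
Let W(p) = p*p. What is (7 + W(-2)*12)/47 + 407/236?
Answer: 32109/11092 ≈ 2.8948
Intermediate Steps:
W(p) = p²
(7 + W(-2)*12)/47 + 407/236 = (7 + (-2)²*12)/47 + 407/236 = (7 + 4*12)*(1/47) + 407*(1/236) = (7 + 48)*(1/47) + 407/236 = 55*(1/47) + 407/236 = 55/47 + 407/236 = 32109/11092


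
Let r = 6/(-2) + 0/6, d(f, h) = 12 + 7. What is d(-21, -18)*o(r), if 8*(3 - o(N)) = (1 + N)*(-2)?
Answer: 95/2 ≈ 47.500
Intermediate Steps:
d(f, h) = 19
r = -3 (r = 6*(-½) + 0*(⅙) = -3 + 0 = -3)
o(N) = 13/4 + N/4 (o(N) = 3 - (1 + N)*(-2)/8 = 3 - (-2 - 2*N)/8 = 3 + (¼ + N/4) = 13/4 + N/4)
d(-21, -18)*o(r) = 19*(13/4 + (¼)*(-3)) = 19*(13/4 - ¾) = 19*(5/2) = 95/2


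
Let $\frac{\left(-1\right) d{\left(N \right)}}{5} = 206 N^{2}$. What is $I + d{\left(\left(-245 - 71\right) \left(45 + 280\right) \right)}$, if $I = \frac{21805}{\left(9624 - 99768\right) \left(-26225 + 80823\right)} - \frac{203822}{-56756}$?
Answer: $- \frac{758653490129699353498133129}{69833747487168} \approx -1.0864 \cdot 10^{13}$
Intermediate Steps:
$I = \frac{250786463466871}{69833747487168}$ ($I = \frac{21805}{\left(-90144\right) 54598} - - \frac{101911}{28378} = \frac{21805}{-4921682112} + \frac{101911}{28378} = 21805 \left(- \frac{1}{4921682112}\right) + \frac{101911}{28378} = - \frac{21805}{4921682112} + \frac{101911}{28378} = \frac{250786463466871}{69833747487168} \approx 3.5912$)
$d{\left(N \right)} = - 1030 N^{2}$ ($d{\left(N \right)} = - 5 \cdot 206 N^{2} = - 1030 N^{2}$)
$I + d{\left(\left(-245 - 71\right) \left(45 + 280\right) \right)} = \frac{250786463466871}{69833747487168} - 1030 \left(\left(-245 - 71\right) \left(45 + 280\right)\right)^{2} = \frac{250786463466871}{69833747487168} - 1030 \left(\left(-316\right) 325\right)^{2} = \frac{250786463466871}{69833747487168} - 1030 \left(-102700\right)^{2} = \frac{250786463466871}{69833747487168} - 10863708700000 = - \frac{758653490129699353498133129}{69833747487168}$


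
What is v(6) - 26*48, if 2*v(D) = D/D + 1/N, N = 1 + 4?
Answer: -6237/5 ≈ -1247.4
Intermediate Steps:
N = 5
v(D) = 3/5 (v(D) = (D/D + 1/5)/2 = (1 + 1*(1/5))/2 = (1 + 1/5)/2 = (1/2)*(6/5) = 3/5)
v(6) - 26*48 = 3/5 - 26*48 = 3/5 - 1248 = -6237/5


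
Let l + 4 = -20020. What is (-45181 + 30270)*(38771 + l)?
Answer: -279536517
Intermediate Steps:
l = -20024 (l = -4 - 20020 = -20024)
(-45181 + 30270)*(38771 + l) = (-45181 + 30270)*(38771 - 20024) = -14911*18747 = -279536517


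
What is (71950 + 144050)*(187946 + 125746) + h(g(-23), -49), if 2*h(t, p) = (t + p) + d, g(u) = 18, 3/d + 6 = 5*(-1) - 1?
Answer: 542059775875/8 ≈ 6.7757e+10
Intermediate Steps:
d = -1/4 (d = 3/(-6 + (5*(-1) - 1)) = 3/(-6 + (-5 - 1)) = 3/(-6 - 6) = 3/(-12) = 3*(-1/12) = -1/4 ≈ -0.25000)
h(t, p) = -1/8 + p/2 + t/2 (h(t, p) = ((t + p) - 1/4)/2 = ((p + t) - 1/4)/2 = (-1/4 + p + t)/2 = -1/8 + p/2 + t/2)
(71950 + 144050)*(187946 + 125746) + h(g(-23), -49) = (71950 + 144050)*(187946 + 125746) + (-1/8 + (1/2)*(-49) + (1/2)*18) = 216000*313692 + (-1/8 - 49/2 + 9) = 67757472000 - 125/8 = 542059775875/8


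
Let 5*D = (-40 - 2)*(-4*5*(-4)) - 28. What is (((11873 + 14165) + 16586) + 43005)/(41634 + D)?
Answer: 25185/12046 ≈ 2.0907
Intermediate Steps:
D = -3388/5 (D = ((-40 - 2)*(-4*5*(-4)) - 28)/5 = (-(-840)*(-4) - 28)/5 = (-42*80 - 28)/5 = (-3360 - 28)/5 = (⅕)*(-3388) = -3388/5 ≈ -677.60)
(((11873 + 14165) + 16586) + 43005)/(41634 + D) = (((11873 + 14165) + 16586) + 43005)/(41634 - 3388/5) = ((26038 + 16586) + 43005)/(204782/5) = (42624 + 43005)*(5/204782) = 85629*(5/204782) = 25185/12046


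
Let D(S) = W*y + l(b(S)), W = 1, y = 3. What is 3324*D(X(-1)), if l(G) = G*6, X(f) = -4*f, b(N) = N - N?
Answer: 9972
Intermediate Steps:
b(N) = 0
l(G) = 6*G
D(S) = 3 (D(S) = 1*3 + 6*0 = 3 + 0 = 3)
3324*D(X(-1)) = 3324*3 = 9972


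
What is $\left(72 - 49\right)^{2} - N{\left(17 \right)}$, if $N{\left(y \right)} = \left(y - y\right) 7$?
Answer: $529$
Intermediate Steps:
$N{\left(y \right)} = 0$ ($N{\left(y \right)} = 0 \cdot 7 = 0$)
$\left(72 - 49\right)^{2} - N{\left(17 \right)} = \left(72 - 49\right)^{2} - 0 = \left(72 - 49\right)^{2} + 0 = 23^{2} + 0 = 529 + 0 = 529$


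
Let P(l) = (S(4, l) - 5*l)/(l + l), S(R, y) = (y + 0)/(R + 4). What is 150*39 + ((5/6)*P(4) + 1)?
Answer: 187167/32 ≈ 5849.0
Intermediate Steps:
S(R, y) = y/(4 + R)
P(l) = -39/16 (P(l) = (l/(4 + 4) - 5*l)/(l + l) = (l/8 - 5*l)/((2*l)) = (l*(⅛) - 5*l)*(1/(2*l)) = (l/8 - 5*l)*(1/(2*l)) = (-39*l/8)*(1/(2*l)) = -39/16)
150*39 + ((5/6)*P(4) + 1) = 150*39 + ((5/6)*(-39/16) + 1) = 5850 + ((5*(⅙))*(-39/16) + 1) = 5850 + ((⅚)*(-39/16) + 1) = 5850 + (-65/32 + 1) = 5850 - 33/32 = 187167/32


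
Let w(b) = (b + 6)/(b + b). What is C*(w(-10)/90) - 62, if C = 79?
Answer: -27821/450 ≈ -61.824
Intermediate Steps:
w(b) = (6 + b)/(2*b) (w(b) = (6 + b)/((2*b)) = (6 + b)*(1/(2*b)) = (6 + b)/(2*b))
C*(w(-10)/90) - 62 = 79*(((1/2)*(6 - 10)/(-10))/90) - 62 = 79*(((1/2)*(-1/10)*(-4))*(1/90)) - 62 = 79*((1/5)*(1/90)) - 62 = 79*(1/450) - 62 = 79/450 - 62 = -27821/450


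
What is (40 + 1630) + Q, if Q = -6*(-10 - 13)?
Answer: 1808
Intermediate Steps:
Q = 138 (Q = -6*(-23) = 138)
(40 + 1630) + Q = (40 + 1630) + 138 = 1670 + 138 = 1808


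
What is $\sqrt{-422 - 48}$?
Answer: $i \sqrt{470} \approx 21.679 i$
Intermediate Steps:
$\sqrt{-422 - 48} = \sqrt{-470} = i \sqrt{470}$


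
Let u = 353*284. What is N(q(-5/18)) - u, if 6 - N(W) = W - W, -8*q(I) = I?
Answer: -100246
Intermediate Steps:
q(I) = -I/8
N(W) = 6 (N(W) = 6 - (W - W) = 6 - 1*0 = 6 + 0 = 6)
u = 100252
N(q(-5/18)) - u = 6 - 1*100252 = 6 - 100252 = -100246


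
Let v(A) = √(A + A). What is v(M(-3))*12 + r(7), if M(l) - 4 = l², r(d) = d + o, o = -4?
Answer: 3 + 12*√26 ≈ 64.188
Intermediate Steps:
r(d) = -4 + d (r(d) = d - 4 = -4 + d)
M(l) = 4 + l²
v(A) = √2*√A (v(A) = √(2*A) = √2*√A)
v(M(-3))*12 + r(7) = (√2*√(4 + (-3)²))*12 + (-4 + 7) = (√2*√(4 + 9))*12 + 3 = (√2*√13)*12 + 3 = √26*12 + 3 = 12*√26 + 3 = 3 + 12*√26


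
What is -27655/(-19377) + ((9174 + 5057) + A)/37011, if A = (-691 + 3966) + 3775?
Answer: 36817978/18388773 ≈ 2.0022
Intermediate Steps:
A = 7050 (A = 3275 + 3775 = 7050)
-27655/(-19377) + ((9174 + 5057) + A)/37011 = -27655/(-19377) + ((9174 + 5057) + 7050)/37011 = -27655*(-1/19377) + (14231 + 7050)*(1/37011) = 27655/19377 + 21281*(1/37011) = 27655/19377 + 1637/2847 = 36817978/18388773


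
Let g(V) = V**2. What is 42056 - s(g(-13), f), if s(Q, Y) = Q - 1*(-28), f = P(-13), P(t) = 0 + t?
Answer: 41859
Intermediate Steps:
P(t) = t
f = -13
s(Q, Y) = 28 + Q (s(Q, Y) = Q + 28 = 28 + Q)
42056 - s(g(-13), f) = 42056 - (28 + (-13)**2) = 42056 - (28 + 169) = 42056 - 1*197 = 42056 - 197 = 41859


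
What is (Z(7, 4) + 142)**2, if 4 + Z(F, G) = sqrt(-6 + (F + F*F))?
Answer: 19094 + 1380*sqrt(2) ≈ 21046.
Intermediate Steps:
Z(F, G) = -4 + sqrt(-6 + F + F**2) (Z(F, G) = -4 + sqrt(-6 + (F + F*F)) = -4 + sqrt(-6 + (F + F**2)) = -4 + sqrt(-6 + F + F**2))
(Z(7, 4) + 142)**2 = ((-4 + sqrt(-6 + 7 + 7**2)) + 142)**2 = ((-4 + sqrt(-6 + 7 + 49)) + 142)**2 = ((-4 + sqrt(50)) + 142)**2 = ((-4 + 5*sqrt(2)) + 142)**2 = (138 + 5*sqrt(2))**2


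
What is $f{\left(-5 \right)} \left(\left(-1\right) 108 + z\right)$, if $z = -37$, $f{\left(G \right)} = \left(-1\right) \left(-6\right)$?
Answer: $-870$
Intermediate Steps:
$f{\left(G \right)} = 6$
$f{\left(-5 \right)} \left(\left(-1\right) 108 + z\right) = 6 \left(\left(-1\right) 108 - 37\right) = 6 \left(-108 - 37\right) = 6 \left(-145\right) = -870$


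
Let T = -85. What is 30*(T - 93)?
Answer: -5340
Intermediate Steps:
30*(T - 93) = 30*(-85 - 93) = 30*(-178) = -5340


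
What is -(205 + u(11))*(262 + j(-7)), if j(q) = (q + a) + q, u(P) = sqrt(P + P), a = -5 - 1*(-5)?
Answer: -50840 - 248*sqrt(22) ≈ -52003.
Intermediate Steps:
a = 0 (a = -5 + 5 = 0)
u(P) = sqrt(2)*sqrt(P) (u(P) = sqrt(2*P) = sqrt(2)*sqrt(P))
j(q) = 2*q (j(q) = (q + 0) + q = q + q = 2*q)
-(205 + u(11))*(262 + j(-7)) = -(205 + sqrt(2)*sqrt(11))*(262 + 2*(-7)) = -(205 + sqrt(22))*(262 - 14) = -(205 + sqrt(22))*248 = -(50840 + 248*sqrt(22)) = -50840 - 248*sqrt(22)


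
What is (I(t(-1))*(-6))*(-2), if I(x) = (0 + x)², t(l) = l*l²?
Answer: 12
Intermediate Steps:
t(l) = l³
I(x) = x²
(I(t(-1))*(-6))*(-2) = (((-1)³)²*(-6))*(-2) = ((-1)²*(-6))*(-2) = (1*(-6))*(-2) = -6*(-2) = 12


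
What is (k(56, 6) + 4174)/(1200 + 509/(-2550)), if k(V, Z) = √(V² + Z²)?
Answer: 10643700/3059491 + 5100*√793/3059491 ≈ 3.5259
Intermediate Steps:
(k(56, 6) + 4174)/(1200 + 509/(-2550)) = (√(56² + 6²) + 4174)/(1200 + 509/(-2550)) = (√(3136 + 36) + 4174)/(1200 + 509*(-1/2550)) = (√3172 + 4174)/(1200 - 509/2550) = (2*√793 + 4174)/(3059491/2550) = (4174 + 2*√793)*(2550/3059491) = 10643700/3059491 + 5100*√793/3059491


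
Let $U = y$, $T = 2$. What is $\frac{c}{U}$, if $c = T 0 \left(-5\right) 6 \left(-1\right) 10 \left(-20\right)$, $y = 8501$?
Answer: $0$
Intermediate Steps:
$U = 8501$
$c = 0$ ($c = 2 \cdot 0 \left(-5\right) 6 \left(-1\right) 10 \left(-20\right) = 2 \cdot 0 \left(-6\right) 10 \left(-20\right) = 0 \left(-6\right) 10 \left(-20\right) = 0 \cdot 10 \left(-20\right) = 0 \left(-20\right) = 0$)
$\frac{c}{U} = \frac{0}{8501} = 0 \cdot \frac{1}{8501} = 0$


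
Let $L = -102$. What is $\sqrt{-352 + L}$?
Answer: $i \sqrt{454} \approx 21.307 i$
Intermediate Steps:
$\sqrt{-352 + L} = \sqrt{-352 - 102} = \sqrt{-454} = i \sqrt{454}$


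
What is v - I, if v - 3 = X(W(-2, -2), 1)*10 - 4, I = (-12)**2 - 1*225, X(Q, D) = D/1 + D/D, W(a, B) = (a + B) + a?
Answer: 100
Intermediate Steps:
W(a, B) = B + 2*a (W(a, B) = (B + a) + a = B + 2*a)
X(Q, D) = 1 + D (X(Q, D) = D*1 + 1 = D + 1 = 1 + D)
I = -81 (I = 144 - 225 = -81)
v = 19 (v = 3 + ((1 + 1)*10 - 4) = 3 + (2*10 - 4) = 3 + (20 - 4) = 3 + 16 = 19)
v - I = 19 - 1*(-81) = 19 + 81 = 100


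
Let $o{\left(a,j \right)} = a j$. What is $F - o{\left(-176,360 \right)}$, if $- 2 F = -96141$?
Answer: $\frac{222861}{2} \approx 1.1143 \cdot 10^{5}$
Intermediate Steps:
$F = \frac{96141}{2}$ ($F = \left(- \frac{1}{2}\right) \left(-96141\right) = \frac{96141}{2} \approx 48071.0$)
$F - o{\left(-176,360 \right)} = \frac{96141}{2} - \left(-176\right) 360 = \frac{96141}{2} - -63360 = \frac{96141}{2} + 63360 = \frac{222861}{2}$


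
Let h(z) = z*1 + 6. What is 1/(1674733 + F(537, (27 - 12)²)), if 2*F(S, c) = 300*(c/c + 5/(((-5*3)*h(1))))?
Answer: 7/11724131 ≈ 5.9706e-7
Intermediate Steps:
h(z) = 6 + z (h(z) = z + 6 = 6 + z)
F(S, c) = 1000/7 (F(S, c) = (300*(c/c + 5/(((-5*3)*(6 + 1)))))/2 = (300*(1 + 5/((-15*7))))/2 = (300*(1 + 5/(-105)))/2 = (300*(1 + 5*(-1/105)))/2 = (300*(1 - 1/21))/2 = (300*(20/21))/2 = (½)*(2000/7) = 1000/7)
1/(1674733 + F(537, (27 - 12)²)) = 1/(1674733 + 1000/7) = 1/(11724131/7) = 7/11724131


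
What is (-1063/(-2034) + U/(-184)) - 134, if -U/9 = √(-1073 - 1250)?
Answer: -271493/2034 + 9*I*√2323/184 ≈ -133.48 + 2.3575*I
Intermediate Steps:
U = -9*I*√2323 (U = -9*√(-1073 - 1250) = -9*I*√2323 ≈ -433.78*I)
(-1063/(-2034) + U/(-184)) - 134 = (-1063/(-2034) - 9*I*√2323/(-184)) - 134 = (-1063*(-1/2034) - 9*I*√2323*(-1/184)) - 134 = (1063/2034 + 9*I*√2323/184) - 134 = -271493/2034 + 9*I*√2323/184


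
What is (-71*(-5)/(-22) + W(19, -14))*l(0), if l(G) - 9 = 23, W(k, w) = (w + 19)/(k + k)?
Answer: -107040/209 ≈ -512.15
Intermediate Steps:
W(k, w) = (19 + w)/(2*k) (W(k, w) = (19 + w)/((2*k)) = (19 + w)*(1/(2*k)) = (19 + w)/(2*k))
l(G) = 32 (l(G) = 9 + 23 = 32)
(-71*(-5)/(-22) + W(19, -14))*l(0) = (-71*(-5)/(-22) + (½)*(19 - 14)/19)*32 = (355*(-1/22) + (½)*(1/19)*5)*32 = (-355/22 + 5/38)*32 = -3345/209*32 = -107040/209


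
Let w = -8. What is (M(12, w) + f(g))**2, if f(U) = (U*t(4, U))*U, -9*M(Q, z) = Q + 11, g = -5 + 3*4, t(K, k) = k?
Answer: 9388096/81 ≈ 1.1590e+5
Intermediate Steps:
g = 7 (g = -5 + 12 = 7)
M(Q, z) = -11/9 - Q/9 (M(Q, z) = -(Q + 11)/9 = -(11 + Q)/9 = -11/9 - Q/9)
f(U) = U**3 (f(U) = (U*U)*U = U**2*U = U**3)
(M(12, w) + f(g))**2 = ((-11/9 - 1/9*12) + 7**3)**2 = ((-11/9 - 4/3) + 343)**2 = (-23/9 + 343)**2 = (3064/9)**2 = 9388096/81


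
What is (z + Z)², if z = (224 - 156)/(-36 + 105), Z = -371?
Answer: 651831961/4761 ≈ 1.3691e+5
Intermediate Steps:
z = 68/69 ≈ 0.98551
(z + Z)² = (68/69 - 371)² = (-25531/69)² = 651831961/4761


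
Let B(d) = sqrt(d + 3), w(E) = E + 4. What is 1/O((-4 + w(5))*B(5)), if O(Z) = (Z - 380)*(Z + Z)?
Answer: -1/288400 - 19*sqrt(2)/288400 ≈ -9.6637e-5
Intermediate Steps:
w(E) = 4 + E
B(d) = sqrt(3 + d)
O(Z) = 2*Z*(-380 + Z) (O(Z) = (-380 + Z)*(2*Z) = 2*Z*(-380 + Z))
1/O((-4 + w(5))*B(5)) = 1/(2*((-4 + (4 + 5))*sqrt(3 + 5))*(-380 + (-4 + (4 + 5))*sqrt(3 + 5))) = 1/(2*((-4 + 9)*sqrt(8))*(-380 + (-4 + 9)*sqrt(8))) = 1/(2*(5*(2*sqrt(2)))*(-380 + 5*(2*sqrt(2)))) = 1/(2*(10*sqrt(2))*(-380 + 10*sqrt(2))) = 1/(20*sqrt(2)*(-380 + 10*sqrt(2))) = sqrt(2)/(40*(-380 + 10*sqrt(2)))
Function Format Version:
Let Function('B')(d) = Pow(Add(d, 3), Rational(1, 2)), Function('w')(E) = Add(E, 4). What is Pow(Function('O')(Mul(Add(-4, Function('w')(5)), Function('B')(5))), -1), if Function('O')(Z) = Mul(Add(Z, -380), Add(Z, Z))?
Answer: Add(Rational(-1, 288400), Mul(Rational(-19, 288400), Pow(2, Rational(1, 2)))) ≈ -9.6637e-5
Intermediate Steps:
Function('w')(E) = Add(4, E)
Function('B')(d) = Pow(Add(3, d), Rational(1, 2))
Function('O')(Z) = Mul(2, Z, Add(-380, Z)) (Function('O')(Z) = Mul(Add(-380, Z), Mul(2, Z)) = Mul(2, Z, Add(-380, Z)))
Pow(Function('O')(Mul(Add(-4, Function('w')(5)), Function('B')(5))), -1) = Pow(Mul(2, Mul(Add(-4, Add(4, 5)), Pow(Add(3, 5), Rational(1, 2))), Add(-380, Mul(Add(-4, Add(4, 5)), Pow(Add(3, 5), Rational(1, 2))))), -1) = Pow(Mul(2, Mul(Add(-4, 9), Pow(8, Rational(1, 2))), Add(-380, Mul(Add(-4, 9), Pow(8, Rational(1, 2))))), -1) = Pow(Mul(2, Mul(5, Mul(2, Pow(2, Rational(1, 2)))), Add(-380, Mul(5, Mul(2, Pow(2, Rational(1, 2)))))), -1) = Pow(Mul(2, Mul(10, Pow(2, Rational(1, 2))), Add(-380, Mul(10, Pow(2, Rational(1, 2))))), -1) = Pow(Mul(20, Pow(2, Rational(1, 2)), Add(-380, Mul(10, Pow(2, Rational(1, 2))))), -1) = Mul(Rational(1, 40), Pow(2, Rational(1, 2)), Pow(Add(-380, Mul(10, Pow(2, Rational(1, 2)))), -1))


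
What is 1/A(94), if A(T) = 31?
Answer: 1/31 ≈ 0.032258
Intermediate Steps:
1/A(94) = 1/31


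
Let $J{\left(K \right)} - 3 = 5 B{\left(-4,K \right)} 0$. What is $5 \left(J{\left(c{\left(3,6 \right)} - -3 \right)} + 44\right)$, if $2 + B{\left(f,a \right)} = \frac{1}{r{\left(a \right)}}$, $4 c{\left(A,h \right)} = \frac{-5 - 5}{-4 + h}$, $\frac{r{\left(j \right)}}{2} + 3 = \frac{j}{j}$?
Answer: $235$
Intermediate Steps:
$r{\left(j \right)} = -4$ ($r{\left(j \right)} = -6 + 2 \frac{j}{j} = -6 + 2 \cdot 1 = -6 + 2 = -4$)
$c{\left(A,h \right)} = - \frac{5}{2 \left(-4 + h\right)}$ ($c{\left(A,h \right)} = \frac{\left(-5 - 5\right) \frac{1}{-4 + h}}{4} = \frac{\left(-10\right) \frac{1}{-4 + h}}{4} = - \frac{5}{2 \left(-4 + h\right)}$)
$B{\left(f,a \right)} = - \frac{9}{4}$ ($B{\left(f,a \right)} = -2 + \frac{1}{-4} = -2 - \frac{1}{4} = - \frac{9}{4}$)
$J{\left(K \right)} = 3$ ($J{\left(K \right)} = 3 + 5 \left(- \frac{9}{4}\right) 0 = 3 - 0 = 3 + 0 = 3$)
$5 \left(J{\left(c{\left(3,6 \right)} - -3 \right)} + 44\right) = 5 \left(3 + 44\right) = 5 \cdot 47 = 235$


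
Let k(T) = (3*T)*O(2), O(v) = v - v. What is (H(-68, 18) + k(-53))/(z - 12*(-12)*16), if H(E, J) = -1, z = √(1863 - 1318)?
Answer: -2304/5307871 + √545/5307871 ≈ -0.00042967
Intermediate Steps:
O(v) = 0
z = √545 ≈ 23.345
k(T) = 0 (k(T) = (3*T)*0 = 0)
(H(-68, 18) + k(-53))/(z - 12*(-12)*16) = (-1 + 0)/(√545 - 12*(-12)*16) = -1/(√545 + 144*16) = -1/(√545 + 2304) = -1/(2304 + √545)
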